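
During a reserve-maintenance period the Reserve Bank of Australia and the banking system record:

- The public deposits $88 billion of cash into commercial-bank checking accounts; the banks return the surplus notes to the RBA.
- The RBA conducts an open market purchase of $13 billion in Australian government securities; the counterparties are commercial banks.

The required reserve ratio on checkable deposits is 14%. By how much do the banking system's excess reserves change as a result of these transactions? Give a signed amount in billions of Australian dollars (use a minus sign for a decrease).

Currency deposit $88 billion: reserves +$88B, deposits +$88B.
OMO purchase (from banks) $13 billion: reserves +$13B, deposits 0.
Totals: Δreserves = +$101B, Δdeposits = +$88B.
Δrequired reserves = 14% × +$88B = +$12.32B.
Δexcess reserves = Δreserves − Δrequired = +$101B − (+$12.32B) = +$88.68 billion.

+$88.68 billion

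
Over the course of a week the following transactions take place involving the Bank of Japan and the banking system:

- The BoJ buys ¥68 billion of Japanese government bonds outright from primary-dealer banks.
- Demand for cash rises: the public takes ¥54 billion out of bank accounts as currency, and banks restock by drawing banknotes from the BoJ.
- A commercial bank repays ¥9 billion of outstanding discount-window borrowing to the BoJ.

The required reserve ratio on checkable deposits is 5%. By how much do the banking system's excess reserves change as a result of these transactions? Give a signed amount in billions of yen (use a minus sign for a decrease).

+¥7.7 billion

OMO purchase (from banks) ¥68 billion: reserves +¥68B, deposits 0.
Currency withdrawal ¥54 billion: reserves −¥54B, deposits −¥54B.
Discount-window repayment ¥9 billion: reserves −¥9B, deposits 0.
Totals: Δreserves = +¥5B, Δdeposits = −¥54B.
Δrequired reserves = 5% × −¥54B = −¥2.7B.
Δexcess reserves = Δreserves − Δrequired = +¥5B − (−¥2.7B) = +¥7.7 billion.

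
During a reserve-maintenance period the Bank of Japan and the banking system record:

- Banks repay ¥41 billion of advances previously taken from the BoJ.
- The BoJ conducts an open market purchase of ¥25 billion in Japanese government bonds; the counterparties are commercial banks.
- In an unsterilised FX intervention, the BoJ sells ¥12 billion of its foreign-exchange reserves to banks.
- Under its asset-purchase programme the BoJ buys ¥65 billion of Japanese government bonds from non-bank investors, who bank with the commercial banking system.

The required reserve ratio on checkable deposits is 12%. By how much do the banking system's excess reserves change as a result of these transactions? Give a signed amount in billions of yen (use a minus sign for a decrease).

Discount-window repayment ¥41 billion: reserves −¥41B, deposits 0.
OMO purchase (from banks) ¥25 billion: reserves +¥25B, deposits 0.
FX sale ¥12 billion: reserves −¥12B, deposits 0.
Asset purchase (from non-banks) ¥65 billion: reserves +¥65B, deposits +¥65B.
Totals: Δreserves = +¥37B, Δdeposits = +¥65B.
Δrequired reserves = 12% × +¥65B = +¥7.8B.
Δexcess reserves = Δreserves − Δrequired = +¥37B − (+¥7.8B) = +¥29.2 billion.

+¥29.2 billion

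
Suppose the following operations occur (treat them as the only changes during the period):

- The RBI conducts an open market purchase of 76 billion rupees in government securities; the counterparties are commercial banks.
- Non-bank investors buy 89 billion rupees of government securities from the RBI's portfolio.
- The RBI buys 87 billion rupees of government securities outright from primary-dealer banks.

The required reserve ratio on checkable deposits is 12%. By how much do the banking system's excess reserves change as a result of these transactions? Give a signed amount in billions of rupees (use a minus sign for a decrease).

OMO purchase (from banks) 76 billion rupees: reserves +76B, deposits 0.
Asset sale (to non-banks) 89 billion rupees: reserves −89B, deposits −89B.
OMO purchase (from banks) 87 billion rupees: reserves +87B, deposits 0.
Totals: Δreserves = +74B, Δdeposits = −89B.
Δrequired reserves = 12% × −89B = −10.68B.
Δexcess reserves = Δreserves − Δrequired = +74B − (−10.68B) = +84.68 billion.

+84.68 billion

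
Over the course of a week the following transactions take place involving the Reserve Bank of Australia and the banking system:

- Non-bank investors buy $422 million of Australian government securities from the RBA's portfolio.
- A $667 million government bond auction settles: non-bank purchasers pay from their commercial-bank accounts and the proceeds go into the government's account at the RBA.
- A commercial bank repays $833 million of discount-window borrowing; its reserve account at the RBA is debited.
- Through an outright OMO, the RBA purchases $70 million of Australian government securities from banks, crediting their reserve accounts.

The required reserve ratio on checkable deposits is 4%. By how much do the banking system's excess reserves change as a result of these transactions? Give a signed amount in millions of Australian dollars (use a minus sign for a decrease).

-$1808.44 million

Asset sale (to non-banks) $422 million: reserves −$422M, deposits −$422M.
Government account inflow $667 million: reserves −$667M, deposits −$667M.
Discount-window repayment $833 million: reserves −$833M, deposits 0.
OMO purchase (from banks) $70 million: reserves +$70M, deposits 0.
Totals: Δreserves = −$1852M, Δdeposits = −$1089M.
Δrequired reserves = 4% × −$1089M = −$43.56M.
Δexcess reserves = Δreserves − Δrequired = −$1852M − (−$43.56M) = -$1808.44 million.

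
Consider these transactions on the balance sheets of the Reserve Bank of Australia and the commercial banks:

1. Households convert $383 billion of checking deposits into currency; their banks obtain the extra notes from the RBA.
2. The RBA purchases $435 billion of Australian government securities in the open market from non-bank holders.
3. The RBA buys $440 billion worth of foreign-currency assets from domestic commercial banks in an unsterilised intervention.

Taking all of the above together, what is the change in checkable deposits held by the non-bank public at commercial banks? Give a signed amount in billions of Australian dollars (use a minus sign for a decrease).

+$52 billion

Currency withdrawal $383 billion: non-bank counterparties' bank balances fall → −$383B.
Asset purchase (from non-banks) $435 billion: non-bank counterparties' bank balances rise → +$435B.
FX purchase $440 billion: the counterparty is a bank, so public deposits are unchanged → 0.
Net: −383 + 435 + 0 = +$52 billion.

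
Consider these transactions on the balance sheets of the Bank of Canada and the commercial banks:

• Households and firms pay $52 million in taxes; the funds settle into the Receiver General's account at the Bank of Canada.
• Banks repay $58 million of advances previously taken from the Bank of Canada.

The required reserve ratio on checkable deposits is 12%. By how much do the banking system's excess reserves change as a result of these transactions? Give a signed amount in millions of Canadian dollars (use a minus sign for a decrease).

-$103.76 million

Government account inflow $52 million: reserves −$52M, deposits −$52M.
Discount-window repayment $58 million: reserves −$58M, deposits 0.
Totals: Δreserves = −$110M, Δdeposits = −$52M.
Δrequired reserves = 12% × −$52M = −$6.24M.
Δexcess reserves = Δreserves − Δrequired = −$110M − (−$6.24M) = -$103.76 million.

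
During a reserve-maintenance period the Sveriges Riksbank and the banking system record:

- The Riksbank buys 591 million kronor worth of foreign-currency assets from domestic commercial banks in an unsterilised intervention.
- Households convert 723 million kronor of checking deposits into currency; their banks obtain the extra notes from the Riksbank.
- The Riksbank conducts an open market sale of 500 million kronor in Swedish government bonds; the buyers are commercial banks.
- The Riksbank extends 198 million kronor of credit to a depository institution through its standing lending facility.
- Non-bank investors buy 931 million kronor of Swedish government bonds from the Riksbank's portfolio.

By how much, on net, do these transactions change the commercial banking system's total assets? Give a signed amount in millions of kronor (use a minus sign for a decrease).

Riksbank balance sheet:
  Assets:      Securities −1431M, Loans to banks +198M, Foreign assets +591M
  Liabilities: Bank reserves −1365M, Currency in circulation +723M
Commercial banking system:
  Assets:      Reserves at CB −1365M, Securities +500M, Foreign assets −591M
  Liabilities: Checkable deposits −1654M, Borrowings from CB +198M
Change in total bank assets = -1456 million.

-1456 million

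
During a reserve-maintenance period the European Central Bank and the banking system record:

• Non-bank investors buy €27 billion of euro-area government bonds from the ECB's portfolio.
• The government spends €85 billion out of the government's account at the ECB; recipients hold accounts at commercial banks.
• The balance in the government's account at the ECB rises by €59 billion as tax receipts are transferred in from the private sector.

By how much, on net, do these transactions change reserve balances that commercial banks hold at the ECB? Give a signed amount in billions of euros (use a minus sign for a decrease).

-€1 billion

ECB balance sheet:
  Assets:      Securities −€27B
  Liabilities: Bank reserves −€1B, Government deposits −€26B
So the change in reserve balances that commercial banks hold at the ECB is -€1 billion.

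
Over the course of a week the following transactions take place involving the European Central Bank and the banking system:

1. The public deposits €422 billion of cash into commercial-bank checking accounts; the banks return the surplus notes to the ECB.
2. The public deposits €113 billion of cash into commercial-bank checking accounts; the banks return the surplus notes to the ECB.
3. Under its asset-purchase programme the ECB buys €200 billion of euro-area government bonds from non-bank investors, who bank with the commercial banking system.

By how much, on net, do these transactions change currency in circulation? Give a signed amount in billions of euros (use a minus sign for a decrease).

ECB balance sheet:
  Assets:      Securities +€200B
  Liabilities: Bank reserves +€735B, Currency in circulation −€535B
So the change in currency in circulation is -€535 billion.

-€535 billion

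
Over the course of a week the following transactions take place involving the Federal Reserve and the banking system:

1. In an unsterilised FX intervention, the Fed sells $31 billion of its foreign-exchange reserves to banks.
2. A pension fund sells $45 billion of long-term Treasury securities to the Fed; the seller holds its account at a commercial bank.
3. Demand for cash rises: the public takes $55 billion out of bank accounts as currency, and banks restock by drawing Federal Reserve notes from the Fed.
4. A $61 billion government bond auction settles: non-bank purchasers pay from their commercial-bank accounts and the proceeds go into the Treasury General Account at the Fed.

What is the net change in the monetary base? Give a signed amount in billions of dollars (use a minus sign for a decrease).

-$47 billion

FX sale $31 billion: Fed balance sheet contracts → −$31B.
Asset purchase (from non-banks) $45 billion: Fed balance sheet expands → +$45B.
Currency withdrawal $55 billion: just a shift between currency and reserves — both are base money → 0.
Government account inflow $61 billion: reserves shift to a non-base liability → −$61B.
Net: −31 + 45 + 0 − 61 = -$47 billion.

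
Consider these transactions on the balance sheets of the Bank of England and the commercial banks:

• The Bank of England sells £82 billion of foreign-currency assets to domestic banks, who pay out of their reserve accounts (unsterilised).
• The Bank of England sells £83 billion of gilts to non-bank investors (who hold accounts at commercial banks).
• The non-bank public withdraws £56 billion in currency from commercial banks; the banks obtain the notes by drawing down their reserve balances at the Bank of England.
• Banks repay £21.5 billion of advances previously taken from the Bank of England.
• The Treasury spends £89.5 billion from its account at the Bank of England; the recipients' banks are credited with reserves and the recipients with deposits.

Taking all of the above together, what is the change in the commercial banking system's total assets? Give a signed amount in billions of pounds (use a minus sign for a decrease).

-£71 billion

Bank of England balance sheet:
  Assets:      Securities −£83B, Loans to banks −£21.5B, Foreign assets −£82B
  Liabilities: Bank reserves −£153B, Currency in circulation +£56B, Government deposits −£89.5B
Commercial banking system:
  Assets:      Reserves at CB −£153B, Foreign assets +£82B
  Liabilities: Checkable deposits −£49.5B, Borrowings from CB −£21.5B
Change in total bank assets = -£71 billion.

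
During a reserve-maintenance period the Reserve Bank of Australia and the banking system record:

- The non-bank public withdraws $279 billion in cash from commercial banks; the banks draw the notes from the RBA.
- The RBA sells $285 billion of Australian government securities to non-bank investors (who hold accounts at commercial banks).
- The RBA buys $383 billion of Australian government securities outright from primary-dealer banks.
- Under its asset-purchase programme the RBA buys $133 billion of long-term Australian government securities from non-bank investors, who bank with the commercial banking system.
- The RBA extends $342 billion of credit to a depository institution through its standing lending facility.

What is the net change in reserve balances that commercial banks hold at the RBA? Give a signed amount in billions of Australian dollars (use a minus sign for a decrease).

+$294 billion

RBA balance sheet:
  Assets:      Securities +$231B, Loans to banks +$342B
  Liabilities: Bank reserves +$294B, Currency in circulation +$279B
So the change in reserve balances that commercial banks hold at the RBA is +$294 billion.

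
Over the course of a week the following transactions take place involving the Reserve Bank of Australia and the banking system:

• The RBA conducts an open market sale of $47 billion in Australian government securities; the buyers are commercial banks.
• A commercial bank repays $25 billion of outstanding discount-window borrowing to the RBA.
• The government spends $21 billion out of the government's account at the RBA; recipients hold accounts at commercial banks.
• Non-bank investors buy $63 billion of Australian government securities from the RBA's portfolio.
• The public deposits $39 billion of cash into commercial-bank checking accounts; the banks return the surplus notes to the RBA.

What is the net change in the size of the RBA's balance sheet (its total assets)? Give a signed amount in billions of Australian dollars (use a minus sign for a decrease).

OMO sale (to banks) $47 billion: an RBA asset is shed → −$47B.
Discount-window repayment $25 billion: an RBA asset is shed → −$25B.
Government spending $21 billion: only the composition of liabilities changes → 0.
Asset sale (to non-banks) $63 billion: an RBA asset is shed → −$63B.
Currency deposit $39 billion: only the composition of liabilities changes → 0.
Net: −47 − 25 + 0 − 63 + 0 = -$135 billion.

-$135 billion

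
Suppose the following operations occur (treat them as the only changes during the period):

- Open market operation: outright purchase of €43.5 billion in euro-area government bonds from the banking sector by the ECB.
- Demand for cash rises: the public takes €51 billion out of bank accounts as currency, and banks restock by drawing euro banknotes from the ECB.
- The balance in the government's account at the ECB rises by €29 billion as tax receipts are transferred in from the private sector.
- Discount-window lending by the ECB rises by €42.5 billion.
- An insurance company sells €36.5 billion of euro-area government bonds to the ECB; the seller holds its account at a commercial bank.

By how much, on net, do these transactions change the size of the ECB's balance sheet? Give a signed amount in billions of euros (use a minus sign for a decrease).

ECB balance sheet:
  Assets:      Securities +€80B, Loans to banks +€42.5B
  Liabilities: Bank reserves +€42.5B, Currency in circulation +€51B, Government deposits +€29B
Change in total ECB assets = +€122.5 billion.

+€122.5 billion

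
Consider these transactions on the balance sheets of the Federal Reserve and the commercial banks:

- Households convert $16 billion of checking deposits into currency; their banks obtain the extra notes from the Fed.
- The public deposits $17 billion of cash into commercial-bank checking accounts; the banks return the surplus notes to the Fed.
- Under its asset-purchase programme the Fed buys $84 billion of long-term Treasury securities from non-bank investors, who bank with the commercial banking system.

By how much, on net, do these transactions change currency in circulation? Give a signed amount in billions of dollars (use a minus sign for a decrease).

Currency withdrawal $16 billion: notes leave the central bank → +$16B.
Currency deposit $17 billion: notes return to the central bank → −$17B.
Asset purchase (from non-banks) $84 billion: no currency enters or leaves circulation → 0.
Net: 16 − 17 + 0 = -$1 billion.

-$1 billion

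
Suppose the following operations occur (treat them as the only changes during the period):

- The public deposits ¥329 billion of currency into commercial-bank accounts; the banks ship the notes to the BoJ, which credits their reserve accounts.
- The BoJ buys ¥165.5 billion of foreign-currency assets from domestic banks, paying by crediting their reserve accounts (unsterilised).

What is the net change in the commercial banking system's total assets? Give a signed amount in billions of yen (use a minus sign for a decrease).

Currency deposit ¥329 billion: bank balance sheets expand → +¥329B.
FX purchase ¥165.5 billion: just an asset swap on bank balance sheets → 0.
Net: 329 + 0 = +¥329 billion.

+¥329 billion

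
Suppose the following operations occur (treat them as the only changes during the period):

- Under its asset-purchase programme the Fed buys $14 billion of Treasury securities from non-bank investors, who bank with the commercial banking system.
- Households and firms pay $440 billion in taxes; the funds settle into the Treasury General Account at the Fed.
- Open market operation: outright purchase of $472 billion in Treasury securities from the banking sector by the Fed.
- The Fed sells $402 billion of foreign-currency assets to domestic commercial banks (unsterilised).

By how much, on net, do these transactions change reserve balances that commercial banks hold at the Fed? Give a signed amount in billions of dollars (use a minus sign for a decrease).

-$356 billion

Fed balance sheet:
  Assets:      Securities +$486B, Foreign assets −$402B
  Liabilities: Bank reserves −$356B, Government deposits +$440B
So the change in reserve balances that commercial banks hold at the Fed is -$356 billion.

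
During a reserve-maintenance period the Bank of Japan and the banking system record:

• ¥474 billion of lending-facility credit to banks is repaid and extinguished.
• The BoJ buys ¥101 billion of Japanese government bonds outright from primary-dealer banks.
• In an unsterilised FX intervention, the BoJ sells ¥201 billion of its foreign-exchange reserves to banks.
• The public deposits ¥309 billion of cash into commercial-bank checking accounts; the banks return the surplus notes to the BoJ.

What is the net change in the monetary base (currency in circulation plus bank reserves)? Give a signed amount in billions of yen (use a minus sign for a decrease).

-¥574 billion

Discount-window repayment ¥474 billion: BoJ balance sheet contracts → −¥474B.
OMO purchase (from banks) ¥101 billion: BoJ balance sheet expands → +¥101B.
FX sale ¥201 billion: BoJ balance sheet contracts → −¥201B.
Currency deposit ¥309 billion: just a shift between currency and reserves — both are base money → 0.
Net: −474 + 101 − 201 + 0 = -¥574 billion.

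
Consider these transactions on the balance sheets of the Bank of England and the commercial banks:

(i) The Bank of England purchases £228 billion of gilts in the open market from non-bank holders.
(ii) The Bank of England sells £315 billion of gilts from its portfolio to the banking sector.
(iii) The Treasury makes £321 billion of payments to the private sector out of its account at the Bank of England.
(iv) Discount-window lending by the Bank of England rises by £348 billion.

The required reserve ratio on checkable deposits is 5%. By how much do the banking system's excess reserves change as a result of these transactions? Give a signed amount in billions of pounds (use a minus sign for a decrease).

Asset purchase (from non-banks) £228 billion: reserves +£228B, deposits +£228B.
OMO sale (to banks) £315 billion: reserves −£315B, deposits 0.
Government spending £321 billion: reserves +£321B, deposits +£321B.
Discount-window loan £348 billion: reserves +£348B, deposits 0.
Totals: Δreserves = +£582B, Δdeposits = +£549B.
Δrequired reserves = 5% × +£549B = +£27.45B.
Δexcess reserves = Δreserves − Δrequired = +£582B − (+£27.45B) = +£554.55 billion.

+£554.55 billion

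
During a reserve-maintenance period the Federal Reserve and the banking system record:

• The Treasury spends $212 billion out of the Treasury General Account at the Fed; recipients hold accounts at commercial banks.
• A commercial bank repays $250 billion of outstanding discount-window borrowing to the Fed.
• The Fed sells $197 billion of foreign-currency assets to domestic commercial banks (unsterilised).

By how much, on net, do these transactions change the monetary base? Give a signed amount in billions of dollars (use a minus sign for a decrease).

Government spending $212 billion: a non-base liability converts back to reserves → +$212B.
Discount-window repayment $250 billion: Fed balance sheet contracts → −$250B.
FX sale $197 billion: Fed balance sheet contracts → −$197B.
Net: 212 − 250 − 197 = -$235 billion.

-$235 billion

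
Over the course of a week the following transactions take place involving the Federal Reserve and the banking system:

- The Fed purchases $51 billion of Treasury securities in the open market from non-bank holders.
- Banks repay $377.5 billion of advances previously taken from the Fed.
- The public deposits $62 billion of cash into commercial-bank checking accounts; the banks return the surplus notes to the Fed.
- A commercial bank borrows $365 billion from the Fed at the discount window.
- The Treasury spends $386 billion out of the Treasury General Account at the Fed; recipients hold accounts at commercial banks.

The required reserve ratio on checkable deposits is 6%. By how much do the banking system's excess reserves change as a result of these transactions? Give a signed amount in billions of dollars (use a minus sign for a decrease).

Asset purchase (from non-banks) $51 billion: reserves +$51B, deposits +$51B.
Discount-window repayment $377.5 billion: reserves −$377.5B, deposits 0.
Currency deposit $62 billion: reserves +$62B, deposits +$62B.
Discount-window loan $365 billion: reserves +$365B, deposits 0.
Government spending $386 billion: reserves +$386B, deposits +$386B.
Totals: Δreserves = +$486.5B, Δdeposits = +$499B.
Δrequired reserves = 6% × +$499B = +$29.94B.
Δexcess reserves = Δreserves − Δrequired = +$486.5B − (+$29.94B) = +$456.56 billion.

+$456.56 billion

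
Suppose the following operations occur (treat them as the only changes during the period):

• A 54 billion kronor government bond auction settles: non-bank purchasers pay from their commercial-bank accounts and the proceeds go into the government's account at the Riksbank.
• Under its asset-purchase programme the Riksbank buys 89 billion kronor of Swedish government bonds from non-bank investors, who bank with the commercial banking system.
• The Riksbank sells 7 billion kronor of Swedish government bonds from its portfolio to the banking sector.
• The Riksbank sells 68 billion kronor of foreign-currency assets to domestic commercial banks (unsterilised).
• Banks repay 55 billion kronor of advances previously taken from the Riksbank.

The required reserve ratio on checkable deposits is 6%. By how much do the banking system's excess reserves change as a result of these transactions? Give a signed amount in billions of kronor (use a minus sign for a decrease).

Government account inflow 54 billion kronor: reserves −54B, deposits −54B.
Asset purchase (from non-banks) 89 billion kronor: reserves +89B, deposits +89B.
OMO sale (to banks) 7 billion kronor: reserves −7B, deposits 0.
FX sale 68 billion kronor: reserves −68B, deposits 0.
Discount-window repayment 55 billion kronor: reserves −55B, deposits 0.
Totals: Δreserves = −95B, Δdeposits = +35B.
Δrequired reserves = 6% × +35B = +2.1B.
Δexcess reserves = Δreserves − Δrequired = −95B − (+2.1B) = -97.1 billion.

-97.1 billion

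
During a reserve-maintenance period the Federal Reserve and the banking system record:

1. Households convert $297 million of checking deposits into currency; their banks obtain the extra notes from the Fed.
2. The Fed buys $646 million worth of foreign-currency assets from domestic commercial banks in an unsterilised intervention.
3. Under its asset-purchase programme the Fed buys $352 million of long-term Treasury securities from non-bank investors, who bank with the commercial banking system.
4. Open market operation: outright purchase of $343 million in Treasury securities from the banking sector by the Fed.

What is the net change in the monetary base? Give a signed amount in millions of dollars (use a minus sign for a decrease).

Currency withdrawal $297 million: just a shift between currency and reserves — both are base money → 0.
FX purchase $646 million: Fed balance sheet expands → +$646M.
Asset purchase (from non-banks) $352 million: Fed balance sheet expands → +$352M.
OMO purchase (from banks) $343 million: Fed balance sheet expands → +$343M.
Net: 0 + 646 + 352 + 343 = +$1341 million.

+$1341 million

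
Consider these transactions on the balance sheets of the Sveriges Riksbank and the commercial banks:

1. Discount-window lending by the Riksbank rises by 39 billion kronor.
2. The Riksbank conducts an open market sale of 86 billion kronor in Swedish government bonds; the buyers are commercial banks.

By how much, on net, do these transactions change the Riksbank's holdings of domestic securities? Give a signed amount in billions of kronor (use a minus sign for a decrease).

Discount-window loan 39 billion kronor: the Riksbank's securities portfolio is untouched → 0.
OMO sale (to banks) 86 billion kronor: securities removed from the Riksbank's portfolio → −86B.
Net: 0 − 86 = -86 billion.

-86 billion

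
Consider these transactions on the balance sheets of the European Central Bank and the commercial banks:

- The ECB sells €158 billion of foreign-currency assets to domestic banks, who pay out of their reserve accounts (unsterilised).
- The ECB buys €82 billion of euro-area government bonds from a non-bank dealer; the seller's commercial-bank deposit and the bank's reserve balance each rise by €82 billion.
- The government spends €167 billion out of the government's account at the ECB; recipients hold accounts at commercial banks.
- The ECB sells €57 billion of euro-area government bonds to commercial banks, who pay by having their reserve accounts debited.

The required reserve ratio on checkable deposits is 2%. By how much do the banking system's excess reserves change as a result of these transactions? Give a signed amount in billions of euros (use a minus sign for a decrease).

+€29.02 billion

FX sale €158 billion: reserves −€158B, deposits 0.
Asset purchase (from non-banks) €82 billion: reserves +€82B, deposits +€82B.
Government spending €167 billion: reserves +€167B, deposits +€167B.
OMO sale (to banks) €57 billion: reserves −€57B, deposits 0.
Totals: Δreserves = +€34B, Δdeposits = +€249B.
Δrequired reserves = 2% × +€249B = +€4.98B.
Δexcess reserves = Δreserves − Δrequired = +€34B − (+€4.98B) = +€29.02 billion.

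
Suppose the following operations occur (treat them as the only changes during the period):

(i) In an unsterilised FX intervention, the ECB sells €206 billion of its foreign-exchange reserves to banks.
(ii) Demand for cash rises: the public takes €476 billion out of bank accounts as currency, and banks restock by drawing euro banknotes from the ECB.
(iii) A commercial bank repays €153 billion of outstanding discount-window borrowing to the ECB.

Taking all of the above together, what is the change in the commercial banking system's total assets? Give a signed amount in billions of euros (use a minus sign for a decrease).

-€629 billion

ECB balance sheet:
  Assets:      Loans to banks −€153B, Foreign assets −€206B
  Liabilities: Bank reserves −€835B, Currency in circulation +€476B
Commercial banking system:
  Assets:      Reserves at CB −€835B, Foreign assets +€206B
  Liabilities: Checkable deposits −€476B, Borrowings from CB −€153B
Change in total bank assets = -€629 billion.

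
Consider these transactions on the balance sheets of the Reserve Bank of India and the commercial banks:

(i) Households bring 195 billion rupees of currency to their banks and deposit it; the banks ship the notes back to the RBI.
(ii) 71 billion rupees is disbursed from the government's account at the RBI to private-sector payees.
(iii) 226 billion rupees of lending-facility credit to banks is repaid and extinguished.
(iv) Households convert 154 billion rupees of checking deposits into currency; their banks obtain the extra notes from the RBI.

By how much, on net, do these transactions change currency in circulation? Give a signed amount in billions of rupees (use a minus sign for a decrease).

Currency deposit 195 billion rupees: notes return to the central bank → −195B.
Government spending 71 billion rupees: no currency enters or leaves circulation → 0.
Discount-window repayment 226 billion rupees: no currency enters or leaves circulation → 0.
Currency withdrawal 154 billion rupees: notes leave the central bank → +154B.
Net: −195 + 0 + 0 + 154 = -41 billion.

-41 billion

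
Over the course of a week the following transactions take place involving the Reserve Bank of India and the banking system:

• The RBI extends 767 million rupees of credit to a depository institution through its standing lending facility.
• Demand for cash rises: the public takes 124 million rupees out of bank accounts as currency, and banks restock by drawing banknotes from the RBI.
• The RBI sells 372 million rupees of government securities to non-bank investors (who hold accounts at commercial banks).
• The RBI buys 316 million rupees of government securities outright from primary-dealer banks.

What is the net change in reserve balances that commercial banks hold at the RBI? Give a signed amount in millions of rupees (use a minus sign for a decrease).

+587 million

RBI balance sheet:
  Assets:      Securities −56M, Loans to banks +767M
  Liabilities: Bank reserves +587M, Currency in circulation +124M
So the change in reserve balances that commercial banks hold at the RBI is +587 million.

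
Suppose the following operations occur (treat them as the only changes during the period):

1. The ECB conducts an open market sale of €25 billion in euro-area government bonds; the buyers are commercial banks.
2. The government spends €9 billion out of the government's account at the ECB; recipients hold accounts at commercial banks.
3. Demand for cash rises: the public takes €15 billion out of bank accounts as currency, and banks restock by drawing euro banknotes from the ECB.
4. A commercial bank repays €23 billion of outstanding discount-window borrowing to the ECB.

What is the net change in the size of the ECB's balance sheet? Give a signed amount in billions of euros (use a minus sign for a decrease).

ECB balance sheet:
  Assets:      Securities −€25B, Loans to banks −€23B
  Liabilities: Bank reserves −€54B, Currency in circulation +€15B, Government deposits −€9B
Commercial banking system:
  Assets:      Reserves at CB −€54B, Securities +€25B
  Liabilities: Checkable deposits −€6B, Borrowings from CB −€23B
Change in total ECB assets = -€48 billion.

-€48 billion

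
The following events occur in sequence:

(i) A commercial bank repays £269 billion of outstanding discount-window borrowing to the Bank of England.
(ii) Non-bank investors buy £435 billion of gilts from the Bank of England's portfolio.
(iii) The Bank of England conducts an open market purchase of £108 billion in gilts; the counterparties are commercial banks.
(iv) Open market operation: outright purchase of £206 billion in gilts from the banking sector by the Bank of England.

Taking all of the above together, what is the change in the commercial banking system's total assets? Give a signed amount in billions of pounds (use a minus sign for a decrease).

-£704 billion

Discount-window repayment £269 billion: bank balance sheets shrink → −£269B.
Asset sale (to non-banks) £435 billion: bank balance sheets shrink → −£435B.
OMO purchase (from banks) £108 billion: just an asset swap on bank balance sheets → 0.
OMO purchase (from banks) £206 billion: just an asset swap on bank balance sheets → 0.
Net: −269 − 435 + 0 + 0 = -£704 billion.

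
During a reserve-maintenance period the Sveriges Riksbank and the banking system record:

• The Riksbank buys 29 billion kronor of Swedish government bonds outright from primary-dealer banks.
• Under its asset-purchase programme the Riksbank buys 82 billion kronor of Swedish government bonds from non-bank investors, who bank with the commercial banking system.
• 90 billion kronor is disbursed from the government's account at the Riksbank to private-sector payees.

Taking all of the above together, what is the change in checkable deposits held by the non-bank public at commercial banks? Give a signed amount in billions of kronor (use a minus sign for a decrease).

+172 billion

OMO purchase (from banks) 29 billion kronor: the counterparty is a bank, so public deposits are unchanged → 0.
Asset purchase (from non-banks) 82 billion kronor: non-bank counterparties' bank balances rise → +82B.
Government spending 90 billion kronor: non-bank counterparties' bank balances rise → +90B.
Net: 0 + 82 + 90 = +172 billion.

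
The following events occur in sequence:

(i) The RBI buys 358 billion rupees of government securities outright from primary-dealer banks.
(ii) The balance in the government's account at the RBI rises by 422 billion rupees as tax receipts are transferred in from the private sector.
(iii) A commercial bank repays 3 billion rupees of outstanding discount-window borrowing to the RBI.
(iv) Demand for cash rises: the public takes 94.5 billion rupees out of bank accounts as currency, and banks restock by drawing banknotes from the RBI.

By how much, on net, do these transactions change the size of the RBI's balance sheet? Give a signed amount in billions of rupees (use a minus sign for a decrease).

+355 billion

OMO purchase (from banks) 358 billion rupees: an RBI asset is acquired → +358B.
Government account inflow 422 billion rupees: only the composition of liabilities changes → 0.
Discount-window repayment 3 billion rupees: an RBI asset is shed → −3B.
Currency withdrawal 94.5 billion rupees: only the composition of liabilities changes → 0.
Net: 358 + 0 − 3 + 0 = +355 billion.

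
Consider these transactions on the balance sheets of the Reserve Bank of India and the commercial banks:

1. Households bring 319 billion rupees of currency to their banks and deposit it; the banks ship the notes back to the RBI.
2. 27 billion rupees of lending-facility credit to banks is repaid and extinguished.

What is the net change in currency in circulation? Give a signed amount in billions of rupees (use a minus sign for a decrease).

-319 billion

Currency deposit 319 billion rupees: notes return to the central bank → −319B.
Discount-window repayment 27 billion rupees: no currency enters or leaves circulation → 0.
Net: −319 + 0 = -319 billion.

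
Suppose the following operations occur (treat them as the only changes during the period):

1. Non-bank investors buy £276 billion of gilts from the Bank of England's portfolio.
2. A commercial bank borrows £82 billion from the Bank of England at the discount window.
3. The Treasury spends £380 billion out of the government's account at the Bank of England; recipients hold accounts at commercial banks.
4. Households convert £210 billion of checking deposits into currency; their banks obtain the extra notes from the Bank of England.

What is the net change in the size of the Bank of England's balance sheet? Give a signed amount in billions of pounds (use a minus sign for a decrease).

-£194 billion

Bank of England balance sheet:
  Assets:      Securities −£276B, Loans to banks +£82B
  Liabilities: Bank reserves −£24B, Currency in circulation +£210B, Government deposits −£380B
Commercial banking system:
  Assets:      Reserves at CB −£24B
  Liabilities: Checkable deposits −£106B, Borrowings from CB +£82B
Change in total Bank of England assets = -£194 billion.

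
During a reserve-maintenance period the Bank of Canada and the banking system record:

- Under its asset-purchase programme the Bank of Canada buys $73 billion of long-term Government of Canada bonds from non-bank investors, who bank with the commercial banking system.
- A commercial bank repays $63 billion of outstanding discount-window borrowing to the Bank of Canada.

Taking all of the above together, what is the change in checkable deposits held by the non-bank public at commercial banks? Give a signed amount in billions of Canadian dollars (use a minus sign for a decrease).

Asset purchase (from non-banks) $73 billion: non-bank counterparties' bank balances rise → +$73B.
Discount-window repayment $63 billion: the counterparty is a bank, so public deposits are unchanged → 0.
Net: 73 + 0 = +$73 billion.

+$73 billion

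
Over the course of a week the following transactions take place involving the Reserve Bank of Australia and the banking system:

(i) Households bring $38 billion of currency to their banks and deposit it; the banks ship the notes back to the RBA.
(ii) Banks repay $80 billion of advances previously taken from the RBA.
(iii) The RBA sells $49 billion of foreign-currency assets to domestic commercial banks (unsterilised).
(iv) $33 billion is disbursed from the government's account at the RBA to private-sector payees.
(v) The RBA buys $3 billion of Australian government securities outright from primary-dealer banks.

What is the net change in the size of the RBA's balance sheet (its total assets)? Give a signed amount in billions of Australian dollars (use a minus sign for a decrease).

RBA balance sheet:
  Assets:      Securities +$3B, Loans to banks −$80B, Foreign assets −$49B
  Liabilities: Bank reserves −$55B, Currency in circulation −$38B, Government deposits −$33B
Change in total RBA assets = -$126 billion.

-$126 billion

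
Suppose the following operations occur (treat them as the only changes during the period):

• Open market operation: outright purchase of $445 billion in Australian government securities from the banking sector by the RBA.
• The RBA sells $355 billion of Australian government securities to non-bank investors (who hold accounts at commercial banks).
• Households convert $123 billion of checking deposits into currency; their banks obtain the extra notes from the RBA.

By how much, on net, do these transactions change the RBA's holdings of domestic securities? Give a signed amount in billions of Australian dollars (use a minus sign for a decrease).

+$90 billion

OMO purchase (from banks) $445 billion: securities added to the RBA's portfolio → +$445B.
Asset sale (to non-banks) $355 billion: securities removed from the RBA's portfolio → −$355B.
Currency withdrawal $123 billion: the RBA's securities portfolio is untouched → 0.
Net: 445 − 355 + 0 = +$90 billion.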